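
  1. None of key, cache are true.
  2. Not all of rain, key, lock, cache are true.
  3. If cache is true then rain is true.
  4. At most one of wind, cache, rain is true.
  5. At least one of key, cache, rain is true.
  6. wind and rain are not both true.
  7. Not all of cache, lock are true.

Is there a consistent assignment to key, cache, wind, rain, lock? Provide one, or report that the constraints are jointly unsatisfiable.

key: False, cache: False, wind: False, rain: True, lock: False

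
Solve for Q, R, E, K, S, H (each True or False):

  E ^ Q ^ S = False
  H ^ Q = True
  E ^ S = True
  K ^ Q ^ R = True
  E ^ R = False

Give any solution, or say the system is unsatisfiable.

Q = True; R = True; E = True; K = True; S = False; H = False

E ^ Q ^ S = T ^ T ^ F = False ✓
H ^ Q = F ^ T = True ✓
E ^ S = T ^ F = True ✓
K ^ Q ^ R = T ^ T ^ T = True ✓
E ^ R = T ^ T = False ✓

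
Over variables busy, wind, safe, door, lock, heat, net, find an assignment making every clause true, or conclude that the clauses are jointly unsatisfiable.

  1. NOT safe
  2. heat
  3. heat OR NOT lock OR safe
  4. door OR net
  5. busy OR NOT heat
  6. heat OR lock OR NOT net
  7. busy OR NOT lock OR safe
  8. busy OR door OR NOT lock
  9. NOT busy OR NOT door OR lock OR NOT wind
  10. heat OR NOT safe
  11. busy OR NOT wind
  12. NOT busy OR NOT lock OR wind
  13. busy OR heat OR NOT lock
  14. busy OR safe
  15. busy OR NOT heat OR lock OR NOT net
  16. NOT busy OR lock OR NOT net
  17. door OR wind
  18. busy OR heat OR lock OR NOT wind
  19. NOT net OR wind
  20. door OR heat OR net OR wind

busy: True; wind: True; safe: False; door: True; lock: True; heat: True; net: True

Unit clause (NOT safe) forces safe = False.
Unit clause (heat) forces heat = True.
In (busy OR NOT heat) only busy is left, so busy = True.
Set wind = True.
Set door = True.
  then (NOT busy OR NOT door OR lock OR NOT wind) forces lock = True.
Set net = True.
All clauses satisfied.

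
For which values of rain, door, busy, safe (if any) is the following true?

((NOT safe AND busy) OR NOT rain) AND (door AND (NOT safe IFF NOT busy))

rain = False, door = True, busy = True, safe = True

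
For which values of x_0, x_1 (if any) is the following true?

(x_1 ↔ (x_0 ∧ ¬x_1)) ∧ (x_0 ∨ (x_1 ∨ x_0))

Case x_1 = True: the conjunct x_1 ↔ (x_0 ∧ ¬x_1) becomes True ↔ (x_0 ∧ False) = False.
Case x_1 = False: the formula simplifies to ¬x_0 ∧ (x_0 ∨ x_0).
  x_0 = True: the conjunct ¬x_0 is False.
  x_0 = False: the conjunct x_0 ∨ x_0 becomes False ∨ False = False.
Both cases fail — unsatisfiable.

The formula is unsatisfiable.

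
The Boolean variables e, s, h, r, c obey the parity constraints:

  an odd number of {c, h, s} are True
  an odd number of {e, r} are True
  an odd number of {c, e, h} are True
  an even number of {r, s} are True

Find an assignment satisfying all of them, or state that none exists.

Unsatisfiable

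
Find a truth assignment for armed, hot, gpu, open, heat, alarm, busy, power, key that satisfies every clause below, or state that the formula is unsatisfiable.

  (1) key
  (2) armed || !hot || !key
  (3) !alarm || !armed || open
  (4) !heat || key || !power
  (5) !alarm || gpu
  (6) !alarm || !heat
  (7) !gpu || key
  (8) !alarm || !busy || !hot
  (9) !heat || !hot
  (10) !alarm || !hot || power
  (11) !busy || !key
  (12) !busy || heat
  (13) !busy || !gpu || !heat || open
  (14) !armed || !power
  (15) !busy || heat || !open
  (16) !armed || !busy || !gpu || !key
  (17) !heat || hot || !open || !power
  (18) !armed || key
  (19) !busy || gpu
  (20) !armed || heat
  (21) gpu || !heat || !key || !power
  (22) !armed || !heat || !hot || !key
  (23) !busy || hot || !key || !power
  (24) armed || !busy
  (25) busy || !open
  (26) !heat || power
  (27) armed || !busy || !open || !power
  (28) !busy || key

armed = False; hot = False; gpu = True; open = False; heat = False; alarm = True; busy = False; power = True; key = True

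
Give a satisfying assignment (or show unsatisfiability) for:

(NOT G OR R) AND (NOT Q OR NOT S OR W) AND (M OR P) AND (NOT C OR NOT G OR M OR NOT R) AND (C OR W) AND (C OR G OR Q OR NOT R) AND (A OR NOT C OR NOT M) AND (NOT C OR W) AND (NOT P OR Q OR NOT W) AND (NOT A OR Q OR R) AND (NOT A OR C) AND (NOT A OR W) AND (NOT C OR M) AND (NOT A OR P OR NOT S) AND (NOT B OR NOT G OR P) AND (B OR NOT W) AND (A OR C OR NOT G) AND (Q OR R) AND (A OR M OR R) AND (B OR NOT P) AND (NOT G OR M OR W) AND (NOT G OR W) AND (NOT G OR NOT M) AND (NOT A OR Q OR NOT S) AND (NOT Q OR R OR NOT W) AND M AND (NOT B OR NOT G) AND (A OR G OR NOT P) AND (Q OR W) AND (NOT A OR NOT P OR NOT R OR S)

Unit clause (M) forces M = True.
In (NOT G OR NOT M) only NOT G is left, so G = False.
Set Q = True.
Try R = False:
  (NOT Q OR R OR NOT W) forces W = False.
  (NOT Q OR NOT S OR W) forces S = False.
  (C OR W) forces C = True.
  clause (NOT C OR W) is falsified — backtrack.
So R = True.
Set C = False.
  then (C OR W) forces W = True.
  then (NOT A OR C) forces A = False.
  then (B OR NOT W) forces B = True.
  then (A OR G OR NOT P) forces P = False.
Set S = True.
All clauses satisfied.

Q = True, R = True, C = False, M = True, P = False, W = True, G = False, A = False, S = True, B = True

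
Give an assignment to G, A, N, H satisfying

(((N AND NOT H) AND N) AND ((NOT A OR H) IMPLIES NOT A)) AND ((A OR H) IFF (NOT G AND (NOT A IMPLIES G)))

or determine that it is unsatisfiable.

G=F, A=F, N=T, H=F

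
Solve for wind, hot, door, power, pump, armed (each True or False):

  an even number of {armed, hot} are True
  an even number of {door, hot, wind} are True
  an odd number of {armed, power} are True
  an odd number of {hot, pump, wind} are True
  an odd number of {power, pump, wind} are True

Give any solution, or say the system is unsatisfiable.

The formula is unsatisfiable.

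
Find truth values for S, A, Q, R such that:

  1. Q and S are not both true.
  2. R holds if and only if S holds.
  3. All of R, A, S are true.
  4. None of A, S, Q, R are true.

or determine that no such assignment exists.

Case S = True:
  Constraint (4) is violated (S=T) — contradiction.
Case S = False:
  Constraint (3) is violated (S=F) — contradiction.
Both cases fail — unsatisfiable.

No satisfying assignment exists.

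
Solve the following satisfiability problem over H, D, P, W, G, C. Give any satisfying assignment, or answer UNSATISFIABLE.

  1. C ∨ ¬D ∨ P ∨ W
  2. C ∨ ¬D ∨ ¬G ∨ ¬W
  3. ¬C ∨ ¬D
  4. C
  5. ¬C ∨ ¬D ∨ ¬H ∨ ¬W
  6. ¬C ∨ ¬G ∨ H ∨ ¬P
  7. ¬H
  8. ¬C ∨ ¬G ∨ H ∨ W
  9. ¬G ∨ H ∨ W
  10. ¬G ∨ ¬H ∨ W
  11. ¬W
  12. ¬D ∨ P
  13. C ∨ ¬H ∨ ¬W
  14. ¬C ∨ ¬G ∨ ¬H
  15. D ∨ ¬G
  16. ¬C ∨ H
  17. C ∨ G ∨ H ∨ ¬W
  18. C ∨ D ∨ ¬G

Case H = True:
  Clause (¬H) is falsified — contradiction.
Case H = False:
  (C) forces C = True.
  Clause (¬C ∨ H) is falsified — contradiction.
Both cases fail, so the formula is unsatisfiable.

The formula is unsatisfiable.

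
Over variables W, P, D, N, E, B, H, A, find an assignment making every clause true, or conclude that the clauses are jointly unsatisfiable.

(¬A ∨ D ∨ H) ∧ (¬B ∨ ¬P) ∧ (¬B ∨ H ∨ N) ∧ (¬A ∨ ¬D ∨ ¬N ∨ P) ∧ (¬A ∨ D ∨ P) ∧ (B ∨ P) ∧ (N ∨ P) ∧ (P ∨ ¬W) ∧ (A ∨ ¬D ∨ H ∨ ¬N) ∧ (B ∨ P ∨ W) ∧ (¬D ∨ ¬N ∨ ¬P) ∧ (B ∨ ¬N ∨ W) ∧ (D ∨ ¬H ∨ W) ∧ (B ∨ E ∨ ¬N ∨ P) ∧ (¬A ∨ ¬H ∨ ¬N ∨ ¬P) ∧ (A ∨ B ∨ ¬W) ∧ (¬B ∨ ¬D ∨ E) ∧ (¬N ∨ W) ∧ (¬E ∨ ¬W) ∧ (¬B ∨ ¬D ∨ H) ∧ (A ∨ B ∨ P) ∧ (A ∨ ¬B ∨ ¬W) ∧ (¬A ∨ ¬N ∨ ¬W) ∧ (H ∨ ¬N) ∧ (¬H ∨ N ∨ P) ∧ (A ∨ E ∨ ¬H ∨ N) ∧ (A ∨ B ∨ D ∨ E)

W=T, P=T, D=T, N=F, E=F, B=F, H=F, A=T

Set W = True.
  then (P ∨ ¬W) forces P = True.
  then (¬E ∨ ¬W) forces E = False.
  then (¬B ∨ ¬P) forces B = False.
  then (A ∨ B ∨ ¬W) forces A = True.
  then (¬A ∨ ¬N ∨ ¬W) forces N = False.
Set D = True.
Set H = False.
All clauses satisfied.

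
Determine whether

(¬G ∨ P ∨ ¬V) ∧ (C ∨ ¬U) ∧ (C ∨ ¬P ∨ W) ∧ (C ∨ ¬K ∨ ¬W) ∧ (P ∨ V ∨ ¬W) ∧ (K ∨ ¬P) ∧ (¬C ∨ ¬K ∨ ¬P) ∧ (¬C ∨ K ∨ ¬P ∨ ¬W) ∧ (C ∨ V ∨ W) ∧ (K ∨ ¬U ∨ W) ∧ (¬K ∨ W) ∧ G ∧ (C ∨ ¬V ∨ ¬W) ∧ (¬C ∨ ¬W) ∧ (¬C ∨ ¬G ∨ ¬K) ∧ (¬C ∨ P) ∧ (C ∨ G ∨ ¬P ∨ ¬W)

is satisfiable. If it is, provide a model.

Case K = True:
  (¬K ∨ W) forces W = True.
  (C ∨ ¬K ∨ ¬W) forces C = True.
  Clause (¬C ∨ ¬W) is falsified — contradiction.
Case K = False:
  (K ∨ ¬P) forces P = False.
  (G) forces G = True.
  (¬G ∨ P ∨ ¬V) forces V = False.
  (P ∨ V ∨ ¬W) forces W = False.
  (C ∨ V ∨ W) forces C = True.
  Clause (¬C ∨ P) is falsified — contradiction.
Both cases fail, so the formula is unsatisfiable.

The formula is unsatisfiable.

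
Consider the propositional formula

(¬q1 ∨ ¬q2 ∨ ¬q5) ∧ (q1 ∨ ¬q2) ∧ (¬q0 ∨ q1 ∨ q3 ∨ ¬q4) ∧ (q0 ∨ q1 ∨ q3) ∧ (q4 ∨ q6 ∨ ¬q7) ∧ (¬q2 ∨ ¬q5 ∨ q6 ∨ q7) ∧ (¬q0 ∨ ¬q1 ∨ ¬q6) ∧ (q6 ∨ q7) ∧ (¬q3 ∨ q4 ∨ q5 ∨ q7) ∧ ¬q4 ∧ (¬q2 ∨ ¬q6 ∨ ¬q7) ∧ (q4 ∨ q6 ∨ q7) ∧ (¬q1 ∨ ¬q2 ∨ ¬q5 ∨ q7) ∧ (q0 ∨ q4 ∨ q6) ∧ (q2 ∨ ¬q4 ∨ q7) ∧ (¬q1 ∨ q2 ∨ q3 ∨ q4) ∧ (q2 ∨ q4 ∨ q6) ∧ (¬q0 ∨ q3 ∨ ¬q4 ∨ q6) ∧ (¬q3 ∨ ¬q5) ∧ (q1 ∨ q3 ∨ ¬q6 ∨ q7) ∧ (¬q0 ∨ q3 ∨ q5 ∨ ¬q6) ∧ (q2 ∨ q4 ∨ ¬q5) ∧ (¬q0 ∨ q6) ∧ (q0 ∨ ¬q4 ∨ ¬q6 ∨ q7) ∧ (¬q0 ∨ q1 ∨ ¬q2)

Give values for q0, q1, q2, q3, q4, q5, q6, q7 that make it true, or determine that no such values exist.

q0 = False, q1 = True, q2 = False, q3 = True, q4 = False, q5 = False, q6 = True, q7 = True

Unit clause (¬q4) forces q4 = False.
Set q0 = False.
  then (q0 ∨ q4 ∨ q6) forces q6 = True.
Set q1 = True.
Set q2 = False.
  then (¬q1 ∨ q2 ∨ q3 ∨ q4) forces q3 = True.
  then (¬q3 ∨ ¬q5) forces q5 = False.
  then (¬q3 ∨ q4 ∨ q5 ∨ q7) forces q7 = True.
All clauses satisfied.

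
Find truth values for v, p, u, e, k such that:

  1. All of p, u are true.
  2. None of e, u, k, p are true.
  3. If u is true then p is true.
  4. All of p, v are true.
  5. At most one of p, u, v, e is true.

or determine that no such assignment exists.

Case p = True:
  Constraint (2) is violated (p=T) — contradiction.
Case p = False:
  Constraint (1) is violated (p=F) — contradiction.
Both cases fail — unsatisfiable.

The formula is unsatisfiable.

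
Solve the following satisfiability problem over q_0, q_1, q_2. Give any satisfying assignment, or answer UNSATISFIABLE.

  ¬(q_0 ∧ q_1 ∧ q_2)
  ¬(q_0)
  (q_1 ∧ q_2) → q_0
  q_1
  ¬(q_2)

q_0: False, q_1: True, q_2: False

Unit clause (¬q_2) forces q_2 = False.
Unit clause (q_1) forces q_1 = True.
Unit clause (¬q_0) forces q_0 = False.
Check each clause:
  (¬q_2): ¬q_2 holds.
  (q_1): q_1 holds.
  (¬q_0 ∨ ¬q_1 ∨ ¬q_2): ¬q_0 holds.
  (q_0 ∨ ¬q_1 ∨ ¬q_2): ¬q_2 holds.
  (¬q_0): ¬q_0 holds.
All clauses satisfied.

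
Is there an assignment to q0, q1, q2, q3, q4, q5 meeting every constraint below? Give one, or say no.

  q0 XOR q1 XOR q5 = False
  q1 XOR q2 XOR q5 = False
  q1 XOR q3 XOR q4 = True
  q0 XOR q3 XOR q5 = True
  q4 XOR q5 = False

q0 = False, q1 = False, q2 = False, q3 = True, q4 = False, q5 = False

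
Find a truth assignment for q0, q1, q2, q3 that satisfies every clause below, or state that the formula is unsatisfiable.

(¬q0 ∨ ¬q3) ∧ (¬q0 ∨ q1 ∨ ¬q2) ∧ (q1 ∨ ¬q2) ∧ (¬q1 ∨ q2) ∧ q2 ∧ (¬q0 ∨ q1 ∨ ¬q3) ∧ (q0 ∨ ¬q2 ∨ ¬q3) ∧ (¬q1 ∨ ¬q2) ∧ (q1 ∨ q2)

Case q2 = True:
  (q1 ∨ ¬q2) forces q1 = True.
  Clause (¬q1 ∨ ¬q2) is falsified — contradiction.
Case q2 = False:
  Clause (q2) is falsified — contradiction.
Both cases fail, so the formula is unsatisfiable.

The formula is unsatisfiable.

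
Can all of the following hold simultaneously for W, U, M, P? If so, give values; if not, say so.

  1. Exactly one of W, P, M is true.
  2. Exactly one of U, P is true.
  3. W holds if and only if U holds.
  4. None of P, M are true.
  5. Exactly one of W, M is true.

W = True, U = True, M = False, P = False

  (1) {W, P, M}: 1 true — exactly one ✓
  (2) {U, P}: 1 true — exactly one ✓
  (3) W=T, U=T — same ✓
  (4) {P, M}: 0 true — none ✓
  (5) {W, M}: 1 true — exactly one ✓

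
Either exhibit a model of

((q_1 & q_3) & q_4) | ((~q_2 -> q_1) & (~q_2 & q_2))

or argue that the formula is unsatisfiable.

q_1 = True, q_2 = True, q_3 = True, q_4 = True

  ((q_1 & q_3) & q_4) | ((~q_2 -> q_1) & (~q_2 & q_2)) = True
    (q_1 & q_3) & q_4 = True
      q_1 & q_3 = True
    (~q_2 -> q_1) & (~q_2 & q_2) = False
      ~q_2 -> q_1 = True
        ~q_2 = False
      ~q_2 & q_2 = False
        ~q_2 = False
The formula evaluates to True.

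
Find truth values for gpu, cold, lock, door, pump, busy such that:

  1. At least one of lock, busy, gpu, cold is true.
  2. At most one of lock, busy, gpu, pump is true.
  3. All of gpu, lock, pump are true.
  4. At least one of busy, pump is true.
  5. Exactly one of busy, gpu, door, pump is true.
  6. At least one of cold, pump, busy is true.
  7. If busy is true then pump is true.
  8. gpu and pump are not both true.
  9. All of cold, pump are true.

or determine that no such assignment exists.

Case gpu = True:
  (2) with gpu=T forces lock = False.
  Constraint (3) is violated (lock=F) — contradiction.
Case gpu = False:
  Constraint (3) is violated (gpu=F) — contradiction.
Both cases fail — unsatisfiable.

Unsatisfiable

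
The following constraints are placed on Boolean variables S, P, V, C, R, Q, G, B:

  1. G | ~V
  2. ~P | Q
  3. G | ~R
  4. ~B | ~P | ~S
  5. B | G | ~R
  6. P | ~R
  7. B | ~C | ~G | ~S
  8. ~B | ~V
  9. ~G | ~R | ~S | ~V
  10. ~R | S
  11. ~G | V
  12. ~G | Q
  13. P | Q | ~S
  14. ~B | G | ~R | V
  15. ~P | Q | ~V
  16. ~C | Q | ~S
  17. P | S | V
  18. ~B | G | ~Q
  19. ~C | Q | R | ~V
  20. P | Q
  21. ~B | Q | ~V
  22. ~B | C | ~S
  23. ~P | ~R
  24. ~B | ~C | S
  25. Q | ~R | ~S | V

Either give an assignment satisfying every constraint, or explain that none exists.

S: False, P: True, V: False, C: True, R: False, Q: True, G: False, B: False

Set S = False.
  then (~R | S) forces R = False.
Set P = True.
  then (~P | Q) forces Q = True.
Set V = False.
  then (~G | V) forces G = False.
  then (~B | G | ~Q) forces B = False.
Set C = True.
All clauses satisfied.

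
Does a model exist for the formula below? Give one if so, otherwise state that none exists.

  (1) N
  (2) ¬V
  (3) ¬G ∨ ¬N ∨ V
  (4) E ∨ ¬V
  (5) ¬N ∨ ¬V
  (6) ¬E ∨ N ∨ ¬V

V = False, N = True, E = False, G = False

Unit clause (N) forces N = True.
Unit clause (¬V) forces V = False.
In (¬G ∨ ¬N ∨ V) only ¬G is left, so G = False.
Set E = False.
Check each clause:
  (N): N holds.
  (¬V): ¬V holds.
  (¬G ∨ ¬N ∨ V): ¬G holds.
  (E ∨ ¬V): ¬V holds.
  (¬N ∨ ¬V): ¬V holds.
  (¬E ∨ N ∨ ¬V): ¬E holds.
All clauses satisfied.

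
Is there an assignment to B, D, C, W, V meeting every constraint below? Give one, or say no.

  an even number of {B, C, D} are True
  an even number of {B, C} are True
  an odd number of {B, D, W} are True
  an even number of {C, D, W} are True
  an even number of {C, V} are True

Adding constraints 2, 3, 4 mod 2: every variable appears an even number of times on the left, so the left side is 0.
But the right sides sum to 1 (mod 2). 0 ≠ 1 — the system is inconsistent.

No satisfying assignment exists.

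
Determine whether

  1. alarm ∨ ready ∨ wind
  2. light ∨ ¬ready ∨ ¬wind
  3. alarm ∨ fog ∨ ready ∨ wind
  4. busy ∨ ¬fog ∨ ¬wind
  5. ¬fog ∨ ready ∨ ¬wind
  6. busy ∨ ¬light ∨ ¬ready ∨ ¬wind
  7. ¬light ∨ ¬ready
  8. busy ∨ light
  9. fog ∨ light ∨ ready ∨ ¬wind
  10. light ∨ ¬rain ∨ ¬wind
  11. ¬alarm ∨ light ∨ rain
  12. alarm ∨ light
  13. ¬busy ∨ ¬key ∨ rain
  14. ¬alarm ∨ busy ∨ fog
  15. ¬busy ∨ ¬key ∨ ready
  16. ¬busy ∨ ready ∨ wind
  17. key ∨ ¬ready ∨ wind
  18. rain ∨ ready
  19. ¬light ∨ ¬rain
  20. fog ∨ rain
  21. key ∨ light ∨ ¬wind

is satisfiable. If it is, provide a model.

Try busy = False:
  (busy ∨ light) forces light = True.
  (¬light ∨ ¬ready) forces ready = False.
  (rain ∨ ready) forces rain = True.
  clause (¬light ∨ ¬rain) is falsified — backtrack.
So busy = True.
Set light = False.
  then (alarm ∨ light) forces alarm = True.
  then (¬alarm ∨ light ∨ rain) forces rain = True.
  then (light ∨ ¬rain ∨ ¬wind) forces wind = False.
  then (¬busy ∨ ready ∨ wind) forces ready = True.
  then (key ∨ ¬ready ∨ wind) forces key = True.
Set fog = False.
All clauses satisfied.

busy: True, light: False, ready: True, fog: False, alarm: True, wind: False, key: True, rain: True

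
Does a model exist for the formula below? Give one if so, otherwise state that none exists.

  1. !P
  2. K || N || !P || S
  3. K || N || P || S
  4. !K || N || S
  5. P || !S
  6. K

Unit clause (!P) forces P = False.
In (P || !S) only !S is left, so S = False.
Unit clause (K) forces K = True.
In (!K || N || S) only N is left, so N = True.
Check each clause:
  (!P): !P holds.
  (K || N || !P || S): K holds.
  (K || N || P || S): K holds.
  (!K || N || S): N holds.
  (P || !S): !S holds.
  (K): K holds.
All clauses satisfied.

N: True, K: True, P: False, S: False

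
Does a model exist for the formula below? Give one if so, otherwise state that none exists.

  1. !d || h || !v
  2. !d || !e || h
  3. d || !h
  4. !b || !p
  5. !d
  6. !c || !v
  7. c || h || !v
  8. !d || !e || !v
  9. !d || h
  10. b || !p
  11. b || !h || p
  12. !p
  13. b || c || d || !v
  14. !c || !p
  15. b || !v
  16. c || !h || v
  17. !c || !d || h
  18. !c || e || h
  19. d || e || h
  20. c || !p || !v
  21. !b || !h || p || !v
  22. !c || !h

d: False, h: False, v: False, c: True, e: True, p: False, b: True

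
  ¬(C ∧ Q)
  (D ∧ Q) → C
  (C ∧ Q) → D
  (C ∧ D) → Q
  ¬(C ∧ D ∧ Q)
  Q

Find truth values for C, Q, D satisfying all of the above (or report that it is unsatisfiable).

C = False; Q = True; D = False

Unit clause (Q) forces Q = True.
In (¬C ∨ ¬Q) only ¬C is left, so C = False.
In (C ∨ ¬D ∨ ¬Q) only ¬D is left, so D = False.
All clauses satisfied.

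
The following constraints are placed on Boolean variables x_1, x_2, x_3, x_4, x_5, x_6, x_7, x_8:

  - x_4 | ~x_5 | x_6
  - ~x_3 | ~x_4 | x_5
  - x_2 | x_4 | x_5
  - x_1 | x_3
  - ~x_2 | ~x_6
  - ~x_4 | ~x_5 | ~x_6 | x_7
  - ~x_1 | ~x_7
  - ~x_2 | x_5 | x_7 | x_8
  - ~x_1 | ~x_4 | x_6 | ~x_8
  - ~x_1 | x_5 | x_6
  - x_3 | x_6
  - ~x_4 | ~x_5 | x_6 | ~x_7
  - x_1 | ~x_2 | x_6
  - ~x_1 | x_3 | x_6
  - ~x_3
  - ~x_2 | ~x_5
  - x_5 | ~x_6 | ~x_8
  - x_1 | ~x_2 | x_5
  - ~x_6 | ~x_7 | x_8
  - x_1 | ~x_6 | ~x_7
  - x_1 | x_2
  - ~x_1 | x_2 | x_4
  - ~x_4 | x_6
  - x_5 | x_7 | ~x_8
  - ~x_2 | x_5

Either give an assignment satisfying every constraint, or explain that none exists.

Unit clause (~x_3) forces x_3 = False.
In (x_1 | x_3) only x_1 is left, so x_1 = True.
In (~x_1 | ~x_7) only ~x_7 is left, so x_7 = False.
In (x_3 | x_6) only x_6 is left, so x_6 = True.
In (~x_2 | ~x_6) only ~x_2 is left, so x_2 = False.
In (~x_1 | x_2 | x_4) only x_4 is left, so x_4 = True.
In (~x_4 | ~x_5 | ~x_6 | x_7) only ~x_5 is left, so x_5 = False.
In (x_5 | ~x_6 | ~x_8) only ~x_8 is left, so x_8 = False.
All clauses satisfied.

x_1 = True, x_2 = False, x_3 = False, x_4 = True, x_5 = False, x_6 = True, x_7 = False, x_8 = False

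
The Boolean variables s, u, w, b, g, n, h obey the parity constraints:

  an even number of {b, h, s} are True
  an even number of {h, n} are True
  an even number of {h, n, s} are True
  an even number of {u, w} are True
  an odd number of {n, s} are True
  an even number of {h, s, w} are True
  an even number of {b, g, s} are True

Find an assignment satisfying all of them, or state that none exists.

s=F, u=T, w=T, b=T, g=T, n=T, h=T

{b, h, s}: 2 true → even ✓
{h, n}: 2 true → even ✓
{h, n, s}: 2 true → even ✓
{u, w}: 2 true → even ✓
{n, s}: 1 true → odd ✓
{h, s, w}: 2 true → even ✓
{b, g, s}: 2 true → even ✓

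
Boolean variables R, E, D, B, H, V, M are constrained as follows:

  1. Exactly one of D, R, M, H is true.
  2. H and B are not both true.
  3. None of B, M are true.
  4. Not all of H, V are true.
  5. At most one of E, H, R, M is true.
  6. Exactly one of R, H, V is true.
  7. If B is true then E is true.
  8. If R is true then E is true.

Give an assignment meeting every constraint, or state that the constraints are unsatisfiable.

R = False, E = True, D = True, B = False, H = False, V = True, M = False

  (1) {D, R, M, H}: 1 true — exactly one ✓
  (2) H=F, B=F — not both ✓
  (3) {B, M}: 0 true — none ✓
  (4) {H, V}: 1/2 true — not all ✓
  (5) {E, H, R, M}: 1 true — at most one ✓
  (6) {R, H, V}: 1 true — exactly one ✓
  (7) B=F ⇒ E: vacuous ✓
  (8) R=F ⇒ E: vacuous ✓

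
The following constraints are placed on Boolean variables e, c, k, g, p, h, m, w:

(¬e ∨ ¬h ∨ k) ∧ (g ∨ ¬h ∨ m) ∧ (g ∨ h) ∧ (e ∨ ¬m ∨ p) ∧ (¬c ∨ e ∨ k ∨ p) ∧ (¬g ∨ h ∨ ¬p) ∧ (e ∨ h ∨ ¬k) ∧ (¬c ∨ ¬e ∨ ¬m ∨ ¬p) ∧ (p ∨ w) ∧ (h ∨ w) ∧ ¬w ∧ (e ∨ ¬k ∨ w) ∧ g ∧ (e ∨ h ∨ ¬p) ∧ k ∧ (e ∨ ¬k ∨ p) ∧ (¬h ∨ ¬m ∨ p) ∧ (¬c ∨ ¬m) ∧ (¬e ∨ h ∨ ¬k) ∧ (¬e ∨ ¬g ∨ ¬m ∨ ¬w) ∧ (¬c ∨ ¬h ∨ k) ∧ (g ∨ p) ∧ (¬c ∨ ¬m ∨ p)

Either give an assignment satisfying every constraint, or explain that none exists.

Unit clause (¬w) forces w = False.
Unit clause (g) forces g = True.
Unit clause (k) forces k = True.
In (p ∨ w) only p is left, so p = True.
In (h ∨ w) only h is left, so h = True.
In (e ∨ ¬k ∨ w) only e is left, so e = True.
Set c = False.
Set m = False.
All clauses satisfied.

e = True; c = False; k = True; g = True; p = True; h = True; m = False; w = False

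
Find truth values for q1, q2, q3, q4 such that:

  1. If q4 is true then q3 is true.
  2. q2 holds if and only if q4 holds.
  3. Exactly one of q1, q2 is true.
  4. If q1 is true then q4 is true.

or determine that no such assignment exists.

q1: False, q2: True, q3: True, q4: True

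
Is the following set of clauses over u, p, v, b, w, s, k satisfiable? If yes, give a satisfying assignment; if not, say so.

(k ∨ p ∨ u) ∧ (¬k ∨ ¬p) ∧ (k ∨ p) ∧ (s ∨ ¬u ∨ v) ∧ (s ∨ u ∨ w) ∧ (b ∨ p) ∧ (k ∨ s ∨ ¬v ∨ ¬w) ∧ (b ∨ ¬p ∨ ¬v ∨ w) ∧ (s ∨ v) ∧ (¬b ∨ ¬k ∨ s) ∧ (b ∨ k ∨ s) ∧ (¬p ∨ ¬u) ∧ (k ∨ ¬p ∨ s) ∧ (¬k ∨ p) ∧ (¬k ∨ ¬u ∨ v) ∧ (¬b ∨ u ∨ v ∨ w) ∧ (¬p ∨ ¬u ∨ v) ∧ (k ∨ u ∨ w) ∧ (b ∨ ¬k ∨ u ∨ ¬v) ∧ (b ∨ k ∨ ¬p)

u: False, p: True, v: False, b: True, w: True, s: True, k: False

Try u = True:
  (¬p ∨ ¬u) forces p = False.
  (k ∨ p) forces k = True.
  clause (¬k ∨ p) is falsified — backtrack.
So u = False.
Set p = True.
  then (¬k ∨ ¬p) forces k = False.
  then (k ∨ ¬p ∨ s) forces s = True.
  then (k ∨ u ∨ w) forces w = True.
  then (b ∨ k ∨ ¬p) forces b = True.
Set v = False.
All clauses satisfied.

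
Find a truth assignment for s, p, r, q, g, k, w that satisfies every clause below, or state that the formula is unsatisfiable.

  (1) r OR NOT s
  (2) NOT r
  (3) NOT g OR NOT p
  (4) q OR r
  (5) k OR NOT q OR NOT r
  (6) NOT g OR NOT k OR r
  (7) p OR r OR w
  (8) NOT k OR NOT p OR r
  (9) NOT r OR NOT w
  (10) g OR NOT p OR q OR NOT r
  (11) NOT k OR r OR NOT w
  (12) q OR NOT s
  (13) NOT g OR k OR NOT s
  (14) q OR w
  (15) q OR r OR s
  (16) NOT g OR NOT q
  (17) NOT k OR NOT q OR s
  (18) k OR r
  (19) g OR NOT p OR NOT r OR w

Unsatisfiable

Case r = True:
  Clause (NOT r) is falsified — contradiction.
Case r = False:
  (r OR NOT s) forces s = False.
  (q OR r) forces q = True.
  (NOT g OR NOT q) forces g = False.
  (NOT k OR NOT q OR s) forces k = False.
  Clause (k OR r) is falsified — contradiction.
Both cases fail, so the formula is unsatisfiable.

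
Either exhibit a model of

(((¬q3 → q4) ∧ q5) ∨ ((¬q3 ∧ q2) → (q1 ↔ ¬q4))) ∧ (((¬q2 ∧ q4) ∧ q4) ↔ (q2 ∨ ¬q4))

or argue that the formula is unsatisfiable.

No satisfying assignment exists.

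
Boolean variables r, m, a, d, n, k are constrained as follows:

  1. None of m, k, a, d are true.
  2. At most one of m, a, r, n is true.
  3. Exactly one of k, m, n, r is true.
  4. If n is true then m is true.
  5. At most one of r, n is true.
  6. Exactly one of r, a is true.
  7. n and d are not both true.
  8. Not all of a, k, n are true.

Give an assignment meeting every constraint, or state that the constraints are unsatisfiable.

r = True; m = False; a = False; d = False; n = False; k = False

  (1) {m, k, a, d}: 0 true — none ✓
  (2) {m, a, r, n}: 1 true — at most one ✓
  (3) {k, m, n, r}: 1 true — exactly one ✓
  (4) n=F ⇒ m: vacuous ✓
  (5) {r, n}: 1 true — at most one ✓
  (6) {r, a}: 1 true — exactly one ✓
  (7) n=F, d=F — not both ✓
  (8) {a, k, n}: 0/3 true — not all ✓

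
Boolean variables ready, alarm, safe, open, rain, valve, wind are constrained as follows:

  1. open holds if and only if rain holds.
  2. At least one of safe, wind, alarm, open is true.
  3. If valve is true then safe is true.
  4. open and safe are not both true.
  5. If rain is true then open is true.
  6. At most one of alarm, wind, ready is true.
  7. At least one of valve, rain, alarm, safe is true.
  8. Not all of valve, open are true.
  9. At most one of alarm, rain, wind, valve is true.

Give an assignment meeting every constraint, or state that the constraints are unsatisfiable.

ready=T, alarm=F, safe=T, open=F, rain=F, valve=F, wind=F

  (1) open=F, rain=F — same ✓
  (2) {safe, wind, alarm, open}: 1 true — at least one ✓
  (3) valve=F ⇒ safe: vacuous ✓
  (4) open=F, safe=T — not both ✓
  (5) rain=F ⇒ open: vacuous ✓
  (6) {alarm, wind, ready}: 1 true — at most one ✓
  (7) {valve, rain, alarm, safe}: 1 true — at least one ✓
  (8) {valve, open}: 0/2 true — not all ✓
  (9) {alarm, rain, wind, valve}: 0 true — at most one ✓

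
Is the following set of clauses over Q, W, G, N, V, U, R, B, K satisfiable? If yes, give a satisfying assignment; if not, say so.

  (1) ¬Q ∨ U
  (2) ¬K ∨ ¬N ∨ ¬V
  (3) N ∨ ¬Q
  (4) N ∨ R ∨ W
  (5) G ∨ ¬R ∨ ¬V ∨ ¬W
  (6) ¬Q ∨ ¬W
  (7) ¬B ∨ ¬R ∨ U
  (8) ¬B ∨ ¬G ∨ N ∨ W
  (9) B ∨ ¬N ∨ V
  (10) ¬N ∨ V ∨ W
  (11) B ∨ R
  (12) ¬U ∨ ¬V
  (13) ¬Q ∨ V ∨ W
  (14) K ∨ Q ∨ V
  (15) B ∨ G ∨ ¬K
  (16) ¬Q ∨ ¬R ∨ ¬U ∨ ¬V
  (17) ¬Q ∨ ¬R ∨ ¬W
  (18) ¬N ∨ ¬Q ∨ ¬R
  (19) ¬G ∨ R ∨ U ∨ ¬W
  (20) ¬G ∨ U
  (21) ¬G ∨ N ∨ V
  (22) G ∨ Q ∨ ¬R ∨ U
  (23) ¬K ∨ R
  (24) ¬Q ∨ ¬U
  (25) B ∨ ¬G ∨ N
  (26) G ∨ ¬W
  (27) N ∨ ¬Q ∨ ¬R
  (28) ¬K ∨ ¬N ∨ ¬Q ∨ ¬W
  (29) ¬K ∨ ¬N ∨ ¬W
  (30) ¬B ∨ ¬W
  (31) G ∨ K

Q = False; W = False; G = False; N = False; V = False; U = True; R = True; B = True; K = True

Try Q = True:
  (¬Q ∨ U) forces U = True.
  clause (¬Q ∨ ¬U) is falsified — backtrack.
So Q = False.
Set W = False.
Try G = True:
  (¬G ∨ U) forces U = True.
  (¬U ∨ ¬V) forces V = False.
  (¬N ∨ V ∨ W) forces N = False.
  clause (¬G ∨ N ∨ V) is falsified — backtrack.
So G = False.
  then (G ∨ K) forces K = True.
  then (B ∨ G ∨ ¬K) forces B = True.
  then (¬K ∨ R) forces R = True.
  then (¬B ∨ ¬R ∨ U) forces U = True.
  then (¬U ∨ ¬V) forces V = False.
  then (¬N ∨ V ∨ W) forces N = False.
All clauses satisfied.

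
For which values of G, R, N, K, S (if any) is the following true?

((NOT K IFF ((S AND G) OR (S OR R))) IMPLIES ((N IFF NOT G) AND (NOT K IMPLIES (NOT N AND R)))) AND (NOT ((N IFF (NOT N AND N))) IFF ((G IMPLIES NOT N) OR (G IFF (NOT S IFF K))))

G: False, R: False, N: True, K: True, S: False

  (NOT K IFF ((S AND G) OR (S OR R))) IMPLIES ((N IFF NOT G) AND (NOT K IMPLIES (NOT N AND R))) = True
    NOT K IFF ((S AND G) OR (S OR R)) = True
      NOT K = False
      (S AND G) OR (S OR R) = False
        S AND G = False
        S OR R = False
    (N IFF NOT G) AND (NOT K IMPLIES (NOT N AND R)) = True
      N IFF NOT G = True
        NOT G = True
      NOT K IMPLIES (NOT N AND R) = True
        NOT K = False
        NOT N AND R = False
          NOT N = False
  NOT ((N IFF (NOT N AND N))) IFF ((G IMPLIES NOT N) OR (G IFF (NOT S IFF K))) = True
    NOT ((N IFF (NOT N AND N))) = True
      N IFF (NOT N AND N) = False
        NOT N AND N = False
          NOT N = False
    (G IMPLIES NOT N) OR (G IFF (NOT S IFF K)) = True
      G IMPLIES NOT N = True
        NOT N = False
      G IFF (NOT S IFF K) = False
        NOT S IFF K = True
          NOT S = True
Both conjuncts True, so the formula holds.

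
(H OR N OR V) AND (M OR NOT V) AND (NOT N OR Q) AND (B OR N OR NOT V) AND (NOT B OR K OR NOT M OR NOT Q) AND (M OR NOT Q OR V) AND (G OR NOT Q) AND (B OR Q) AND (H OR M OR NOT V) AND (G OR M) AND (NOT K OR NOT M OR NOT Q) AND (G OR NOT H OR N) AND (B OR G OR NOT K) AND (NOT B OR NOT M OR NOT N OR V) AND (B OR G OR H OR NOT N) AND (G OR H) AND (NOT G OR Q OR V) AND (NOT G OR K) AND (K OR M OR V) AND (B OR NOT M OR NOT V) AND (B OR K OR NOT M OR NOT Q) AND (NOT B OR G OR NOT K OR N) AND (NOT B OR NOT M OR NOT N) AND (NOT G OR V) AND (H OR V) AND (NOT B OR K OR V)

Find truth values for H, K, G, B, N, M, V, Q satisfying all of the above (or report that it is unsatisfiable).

H: True; K: True; G: True; B: True; N: False; M: True; V: True; Q: False

Set H = True.
Set K = True.
Set G = True.
  then (NOT G OR V) forces V = True.
  then (M OR NOT V) forces M = True.
  then (NOT K OR NOT M OR NOT Q) forces Q = False.
  then (B OR NOT M OR NOT V) forces B = True.
  then (NOT B OR NOT M OR NOT N) forces N = False.
All clauses satisfied.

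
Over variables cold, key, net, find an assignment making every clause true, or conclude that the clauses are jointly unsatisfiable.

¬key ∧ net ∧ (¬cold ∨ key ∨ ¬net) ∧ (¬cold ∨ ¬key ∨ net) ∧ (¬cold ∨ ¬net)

Unit clause (¬key) forces key = False.
Unit clause (net) forces net = True.
In (¬cold ∨ key ∨ ¬net) only ¬cold is left, so cold = False.
Check each clause:
  (¬key): ¬key holds.
  (net): net holds.
  (¬cold ∨ key ∨ ¬net): ¬cold holds.
  (¬cold ∨ ¬key ∨ net): ¬cold holds.
  (¬cold ∨ ¬net): ¬cold holds.
All clauses satisfied.

cold = False, key = False, net = True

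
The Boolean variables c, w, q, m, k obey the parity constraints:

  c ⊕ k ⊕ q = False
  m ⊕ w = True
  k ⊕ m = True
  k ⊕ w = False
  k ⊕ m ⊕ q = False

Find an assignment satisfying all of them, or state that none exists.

c=T; w=F; q=T; m=T; k=F

c ⊕ k ⊕ q = T ⊕ F ⊕ T = False ✓
m ⊕ w = T ⊕ F = True ✓
k ⊕ m = F ⊕ T = True ✓
k ⊕ w = F ⊕ F = False ✓
k ⊕ m ⊕ q = F ⊕ T ⊕ T = False ✓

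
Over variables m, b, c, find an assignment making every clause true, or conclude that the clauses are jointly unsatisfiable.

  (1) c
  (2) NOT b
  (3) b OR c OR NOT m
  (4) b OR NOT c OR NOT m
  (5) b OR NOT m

m = False, b = False, c = True

Unit clause (c) forces c = True.
Unit clause (NOT b) forces b = False.
In (b OR NOT c OR NOT m) only NOT m is left, so m = False.
All clauses satisfied.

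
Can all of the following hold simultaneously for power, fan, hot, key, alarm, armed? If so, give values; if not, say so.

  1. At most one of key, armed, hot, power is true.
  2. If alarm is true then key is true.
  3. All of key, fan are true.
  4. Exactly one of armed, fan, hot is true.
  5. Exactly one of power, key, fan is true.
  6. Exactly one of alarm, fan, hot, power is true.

Case fan = True:
  (3) forces key = True.
  Constraint (5) is violated (key=T, fan=T) — contradiction.
Case fan = False:
  Constraint (3) is violated (fan=F) — contradiction.
Both cases fail — unsatisfiable.

UNSATISFIABLE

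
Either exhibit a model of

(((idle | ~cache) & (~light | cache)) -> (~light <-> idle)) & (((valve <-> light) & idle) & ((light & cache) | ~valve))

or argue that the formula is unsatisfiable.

light: False, idle: True, cache: True, valve: False

  ((idle | ~cache) & (~light | cache)) -> (~light <-> idle) = True
    (idle | ~cache) & (~light | cache) = True
      idle | ~cache = True
        ~cache = False
      ~light | cache = True
        ~light = True
    ~light <-> idle = True
      ~light = True
  ((valve <-> light) & idle) & ((light & cache) | ~valve) = True
    (valve <-> light) & idle = True
      valve <-> light = True
    (light & cache) | ~valve = True
      light & cache = False
      ~valve = True
Both conjuncts True, so the formula holds.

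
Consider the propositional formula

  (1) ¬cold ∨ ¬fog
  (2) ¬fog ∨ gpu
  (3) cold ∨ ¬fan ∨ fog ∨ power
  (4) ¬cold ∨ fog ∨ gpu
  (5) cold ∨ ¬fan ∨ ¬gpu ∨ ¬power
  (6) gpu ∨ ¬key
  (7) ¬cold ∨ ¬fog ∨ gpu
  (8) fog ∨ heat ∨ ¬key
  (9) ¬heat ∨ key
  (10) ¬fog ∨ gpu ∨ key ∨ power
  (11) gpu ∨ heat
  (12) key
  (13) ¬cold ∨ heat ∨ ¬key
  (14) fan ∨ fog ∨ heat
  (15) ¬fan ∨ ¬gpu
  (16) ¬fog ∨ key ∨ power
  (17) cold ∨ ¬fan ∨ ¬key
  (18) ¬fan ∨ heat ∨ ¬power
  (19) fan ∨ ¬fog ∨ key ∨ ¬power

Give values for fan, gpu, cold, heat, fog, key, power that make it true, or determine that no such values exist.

Unit clause (key) forces key = True.
In (gpu ∨ ¬key) only gpu is left, so gpu = True.
In (¬fan ∨ ¬gpu) only ¬fan is left, so fan = False.
Set cold = False.
Set heat = True.
Set fog = False.
Set power = True.
All clauses satisfied.

fan = False, gpu = True, cold = False, heat = True, fog = False, key = True, power = True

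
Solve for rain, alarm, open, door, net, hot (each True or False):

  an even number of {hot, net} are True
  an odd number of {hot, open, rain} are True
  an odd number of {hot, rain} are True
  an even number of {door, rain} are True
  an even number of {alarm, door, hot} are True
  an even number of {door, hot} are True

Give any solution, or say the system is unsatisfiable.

Adding constraints 3, 4, 6 mod 2: every variable appears an even number of times on the left, so the left side is 0.
But the right sides sum to 1 (mod 2). 0 ≠ 1 — the system is inconsistent.

UNSATISFIABLE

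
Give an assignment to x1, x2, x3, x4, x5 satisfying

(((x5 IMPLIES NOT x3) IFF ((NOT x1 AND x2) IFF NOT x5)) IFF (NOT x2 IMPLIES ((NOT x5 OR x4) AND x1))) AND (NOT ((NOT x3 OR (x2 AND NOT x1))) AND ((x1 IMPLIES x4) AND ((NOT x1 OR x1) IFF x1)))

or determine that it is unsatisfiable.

Case x1 = True: the formula simplifies to (((x5 IMPLIES NOT x3) IFF x5) IFF (NOT x2 IMPLIES (NOT x5 OR x4))) AND (NOT (NOT x3) AND x4).
  x4 = True: simplifies to ((x5 IMPLIES NOT x3) IFF x5) AND NOT (NOT x3).
    x3 = True: simplifies to NOT x5 IFF x5.
      x5 = True: this becomes NOT True IFF True = False.
      x5 = False: this becomes NOT False IFF False = False.
    x3 = False: the conjunct NOT (NOT x3) becomes NOT (NOT False) = False.
  x4 = False: the conjunct x4 is False.
Case x1 = False: the conjunct (NOT x1 OR x1) IFF x1 becomes (True OR False) IFF False = False.
Both cases fail — unsatisfiable.

UNSATISFIABLE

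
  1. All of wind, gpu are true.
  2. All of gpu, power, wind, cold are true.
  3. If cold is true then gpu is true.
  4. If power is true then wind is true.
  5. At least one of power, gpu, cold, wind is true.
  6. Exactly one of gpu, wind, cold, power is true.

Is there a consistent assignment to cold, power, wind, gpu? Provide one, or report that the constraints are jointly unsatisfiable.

Case wind = True:
  (1) forces gpu = True.
  Constraint (6) is violated (gpu=T, wind=T) — contradiction.
Case wind = False:
  Constraint (1) is violated (wind=F) — contradiction.
Both cases fail — unsatisfiable.

UNSATISFIABLE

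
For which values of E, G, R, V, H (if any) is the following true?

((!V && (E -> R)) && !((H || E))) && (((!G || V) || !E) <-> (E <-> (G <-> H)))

E: False, G: True, R: False, V: False, H: False

  (!V && (E -> R)) && !((H || E)) = True
    !V && (E -> R) = True
      !V = True
      E -> R = True
    !((H || E)) = True
      H || E = False
  ((!G || V) || !E) <-> (E <-> (G <-> H)) = True
    (!G || V) || !E = True
      !G || V = False
        !G = False
      !E = True
    E <-> (G <-> H) = True
      G <-> H = False
Both conjuncts True, so the formula holds.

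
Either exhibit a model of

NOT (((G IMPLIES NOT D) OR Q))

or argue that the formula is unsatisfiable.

Q = False; G = True; D = True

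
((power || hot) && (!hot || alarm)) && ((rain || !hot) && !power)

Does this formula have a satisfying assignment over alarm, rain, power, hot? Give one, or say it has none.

alarm=T, rain=T, power=F, hot=T

  (power || hot) && (!hot || alarm) = True
    power || hot = True
    !hot || alarm = True
      !hot = False
  (rain || !hot) && !power = True
    rain || !hot = True
      !hot = False
    !power = True
Both conjuncts True, so the formula holds.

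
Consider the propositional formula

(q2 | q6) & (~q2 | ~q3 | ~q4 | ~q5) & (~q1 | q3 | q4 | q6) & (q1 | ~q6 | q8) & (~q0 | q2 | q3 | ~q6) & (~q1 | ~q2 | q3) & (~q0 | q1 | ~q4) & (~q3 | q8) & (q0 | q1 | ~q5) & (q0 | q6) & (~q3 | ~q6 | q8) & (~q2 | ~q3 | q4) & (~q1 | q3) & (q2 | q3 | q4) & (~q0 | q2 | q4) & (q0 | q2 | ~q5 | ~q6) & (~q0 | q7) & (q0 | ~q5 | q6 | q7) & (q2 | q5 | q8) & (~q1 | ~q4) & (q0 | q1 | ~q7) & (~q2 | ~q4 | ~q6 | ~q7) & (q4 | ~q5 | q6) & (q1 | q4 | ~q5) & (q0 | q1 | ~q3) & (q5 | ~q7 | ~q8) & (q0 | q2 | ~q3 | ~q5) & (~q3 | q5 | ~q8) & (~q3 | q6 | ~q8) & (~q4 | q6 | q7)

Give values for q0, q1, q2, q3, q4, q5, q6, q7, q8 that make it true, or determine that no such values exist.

q0 = True, q1 = False, q2 = True, q3 = False, q4 = False, q5 = False, q6 = False, q7 = True, q8 = False

Set q0 = True.
  then (~q0 | q7) forces q7 = True.
Try q1 = True:
  (~q1 | q3) forces q3 = True.
  (~q3 | q8) forces q8 = True.
  (~q1 | ~q4) forces q4 = False.
  (~q2 | ~q3 | q4) forces q2 = False.
  clause (~q0 | q2 | q4) is falsified — backtrack.
So q1 = False.
  then (~q0 | q1 | ~q4) forces q4 = False.
  then (~q0 | q2 | q4) forces q2 = True.
  then (q1 | q4 | ~q5) forces q5 = False.
  then (q5 | ~q7 | ~q8) forces q8 = False.
  then (q1 | ~q6 | q8) forces q6 = False.
  then (~q3 | q8) forces q3 = False.
All clauses satisfied.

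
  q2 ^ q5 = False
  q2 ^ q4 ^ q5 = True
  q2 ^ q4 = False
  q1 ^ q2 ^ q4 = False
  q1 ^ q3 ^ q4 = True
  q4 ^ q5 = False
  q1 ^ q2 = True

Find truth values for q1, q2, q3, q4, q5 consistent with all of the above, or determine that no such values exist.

q1 = False; q2 = True; q3 = False; q4 = True; q5 = True

q2 ^ q5 = T ^ T = False ✓
q2 ^ q4 ^ q5 = T ^ T ^ T = True ✓
q2 ^ q4 = T ^ T = False ✓
q1 ^ q2 ^ q4 = F ^ T ^ T = False ✓
q1 ^ q3 ^ q4 = F ^ F ^ T = True ✓
q4 ^ q5 = T ^ T = False ✓
q1 ^ q2 = F ^ T = True ✓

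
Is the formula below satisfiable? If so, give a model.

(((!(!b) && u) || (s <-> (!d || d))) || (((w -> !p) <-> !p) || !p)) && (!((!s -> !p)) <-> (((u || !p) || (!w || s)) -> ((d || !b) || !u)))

s = False, b = True, d = False, w = False, p = False, u = True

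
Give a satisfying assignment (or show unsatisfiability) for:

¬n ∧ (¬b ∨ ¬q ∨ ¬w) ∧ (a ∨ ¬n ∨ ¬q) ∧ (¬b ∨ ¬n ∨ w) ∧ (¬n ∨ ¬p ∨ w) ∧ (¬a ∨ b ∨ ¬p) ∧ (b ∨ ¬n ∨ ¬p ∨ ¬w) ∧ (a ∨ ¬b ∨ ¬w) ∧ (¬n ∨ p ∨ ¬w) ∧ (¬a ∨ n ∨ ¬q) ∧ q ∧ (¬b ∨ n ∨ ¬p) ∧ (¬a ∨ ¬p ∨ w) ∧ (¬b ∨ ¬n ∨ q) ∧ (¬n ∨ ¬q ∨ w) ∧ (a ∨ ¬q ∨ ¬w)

Unit clause (¬n) forces n = False.
Unit clause (q) forces q = True.
In (¬a ∨ n ∨ ¬q) only ¬a is left, so a = False.
In (a ∨ ¬q ∨ ¬w) only ¬w is left, so w = False.
Set p = True.
  then (¬b ∨ n ∨ ¬p) forces b = False.
All clauses satisfied.

a = False, q = True, w = False, p = True, b = False, n = False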